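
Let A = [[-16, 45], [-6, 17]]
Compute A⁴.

[[-74, 225], [-30, 91]]

tr A = 1 and det A = -2, so the characteristic polynomial is λ² − (1)λ + (-2) with roots 2 and -1.
Eigenvectors give P = [[-5, 3], [-2, 1]] with P⁻¹ = [[1, -3], [2, -5]], and A = P·diag(2, -1)·P⁻¹.
Then A⁴ = P·diag(16, 1)·P⁻¹ = [[-80, 3], [-32, 1]] · [[1, -3], [2, -5]] = [[-74, 225], [-30, 91]].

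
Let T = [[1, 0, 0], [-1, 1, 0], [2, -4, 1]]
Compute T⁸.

T = I + N where N = [[0, 0, 0], [-1, 0, 0], [2, -4, 0]] is strictly lower-triangular, so N³ = 0.
(I + N)⁸ = I + 8·N + 28·N² = [[1, 0, 0], [-8, 1, 0], [128, -32, 1]].

[[1, 0, 0], [-8, 1, 0], [128, -32, 1]]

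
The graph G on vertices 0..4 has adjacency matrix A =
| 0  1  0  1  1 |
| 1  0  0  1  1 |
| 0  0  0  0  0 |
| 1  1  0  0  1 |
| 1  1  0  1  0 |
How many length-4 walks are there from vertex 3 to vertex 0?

20

The number of length-4 walks from vertex 3 to vertex 0 is entry (3,0) of A^4, where A is the adjacency matrix.
A^2 = [[3, 2, 0, 2, 2], [2, 3, 0, 2, 2], [0, 0, 0, 0, 0], [2, 2, 0, 3, 2], [2, 2, 0, 2, 3]]
A^3 = [[6, 7, 0, 7, 7], [7, 6, 0, 7, 7], [0, 0, 0, 0, 0], [7, 7, 0, 6, 7], [7, 7, 0, 7, 6]]
A^4 = [[21, 20, 0, 20, 20], [20, 21, 0, 20, 20], [0, 0, 0, 0, 0], [20, 20, 0, 21, 20], [20, 20, 0, 20, 21]]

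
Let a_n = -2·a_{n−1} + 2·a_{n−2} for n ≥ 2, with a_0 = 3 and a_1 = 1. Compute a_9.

-2928

With companion matrix Q = [[-2, 2], [1, 0]], [a_n, a_{n−1}]ᵀ = Q·[a_{n−1}, a_{n−2}]ᵀ, so [a_9, a_8]ᵀ = Q⁸·[a_1, a_0]ᵀ.
Q⁸ = [[2448, -1792], [-896, 656]], giving [a_9, a_8]ᵀ = [[-2928], [1072]].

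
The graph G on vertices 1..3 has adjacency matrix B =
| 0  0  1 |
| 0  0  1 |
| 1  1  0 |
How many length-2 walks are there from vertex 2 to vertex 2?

The number of length-2 walks from vertex 2 to vertex 2 is entry (2,2) of B², where B is the adjacency matrix.
B² = [[1, 1, 0], [1, 1, 0], [0, 0, 2]]

1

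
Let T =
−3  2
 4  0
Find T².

[[17, −6], [−12, 8]]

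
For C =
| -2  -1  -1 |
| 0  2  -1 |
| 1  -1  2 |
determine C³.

[[-5, -2, -2], [-2, 15, -12], [4, -14, 13]]

C² = [[3, 1, 1], [-1, 5, -4], [0, -5, 4]]
C³ = [[-5, -2, -2], [-2, 15, -12], [4, -14, 13]]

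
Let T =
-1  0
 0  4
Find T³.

T² = [[1, 0], [0, 16]]
T³ = [[-1, 0], [0, 64]]

[[-1, 0], [0, 64]]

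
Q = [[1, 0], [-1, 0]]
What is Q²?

Q² = Q (a projection; rank 1, trace 1), so Q² = Q.

[[1, 0], [-1, 0]]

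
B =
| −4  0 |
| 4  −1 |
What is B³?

B² = [[16, 0], [−20, 1]]
B³ = [[−64, 0], [84, −1]]

[[−64, 0], [84, −1]]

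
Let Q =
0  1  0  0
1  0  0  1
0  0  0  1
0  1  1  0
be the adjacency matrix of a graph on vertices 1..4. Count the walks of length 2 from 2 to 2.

The number of length-2 walks from vertex 2 to vertex 2 is entry (2,2) of Q², where Q is the adjacency matrix.
Q² = [[1, 0, 0, 1], [0, 2, 1, 0], [0, 1, 1, 0], [1, 0, 0, 2]]

2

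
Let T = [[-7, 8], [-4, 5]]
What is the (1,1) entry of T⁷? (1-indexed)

-4375

tr T = -2 and det T = -3, so the characteristic polynomial is λ² − (-2)λ + (-3) with roots 1 and -3.
Eigenvectors give P = [[1, 2], [1, 1]] with P⁻¹ = [[-1, 2], [1, -1]], and T = P·diag(1, -3)·P⁻¹.
Then T⁷ = P·diag(1, -2187)·P⁻¹ = [[1, -4374], [1, -2187]] · [[-1, 2], [1, -1]] = [[-4375, 4376], [-2188, 2189]].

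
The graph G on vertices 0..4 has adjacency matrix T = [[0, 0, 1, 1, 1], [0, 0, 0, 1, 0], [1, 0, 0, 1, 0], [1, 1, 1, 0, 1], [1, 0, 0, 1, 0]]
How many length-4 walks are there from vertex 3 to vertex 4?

The number of length-4 walks from vertex 3 to vertex 4 is entry (3,4) of T⁴, where T is the adjacency matrix.
T² = [[3, 1, 1, 2, 1], [1, 1, 1, 0, 1], [1, 1, 2, 1, 2], [2, 0, 1, 4, 1], [1, 1, 2, 1, 2]]
T³ = [[4, 2, 5, 6, 5], [2, 0, 1, 4, 1], [5, 1, 2, 6, 2], [6, 4, 6, 4, 6], [5, 1, 2, 6, 2]]
T⁴ = [[16, 6, 10, 16, 10], [6, 4, 6, 4, 6], [10, 6, 11, 10, 11], [16, 4, 10, 22, 10], [10, 6, 11, 10, 11]]

10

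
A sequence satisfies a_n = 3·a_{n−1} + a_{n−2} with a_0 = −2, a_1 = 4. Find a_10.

With companion matrix A = [[3, 1], [1, 0]], [a_n, a_{n−1}]ᵀ = A·[a_{n−1}, a_{n−2}]ᵀ, so [a_10, a_9]ᵀ = A⁹·[a_1, a_0]ᵀ.
A⁹ = [[42837, 12970], [12970, 3927]], giving [a_10, a_9]ᵀ = [[145408], [44026]].

145408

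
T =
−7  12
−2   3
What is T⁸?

[[19681, −39360], [6560, −13119]]

tr T = −4 and det T = 3, so the characteristic polynomial is λ² − (−4)λ + (3) with roots −3 and −1.
Eigenvectors give P = [[3, −2], [1, −1]] with P⁻¹ = [[1, −2], [1, −3]], and T = P·diag(−3, −1)·P⁻¹.
Then T⁸ = P·diag(6561, 1)·P⁻¹ = [[19683, −2], [6561, −1]] · [[1, −2], [1, −3]] = [[19681, −39360], [6560, −13119]].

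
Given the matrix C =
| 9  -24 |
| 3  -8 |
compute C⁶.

[[9, -24], [3, -8]]

C² = C (a projection; rank 1, trace 1), so C⁶ = C.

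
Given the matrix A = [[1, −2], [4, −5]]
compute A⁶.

tr A = −4 and det A = 3, so the characteristic polynomial is λ² − (−4)λ + (3) with roots −3 and −1.
Eigenvectors give P = [[−1, 1], [−2, 1]] with P⁻¹ = [[1, −1], [2, −1]], and A = P·diag(−3, −1)·P⁻¹.
Then A⁶ = P·diag(729, 1)·P⁻¹ = [[−729, 1], [−1458, 1]] · [[1, −1], [2, −1]] = [[−727, 728], [−1456, 1457]].

[[−727, 728], [−1456, 1457]]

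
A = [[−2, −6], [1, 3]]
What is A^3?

[[−2, −6], [1, 3]]

A² = A (a projection; rank 1, trace 1), so A^3 = A.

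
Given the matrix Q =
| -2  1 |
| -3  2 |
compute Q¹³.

[[-2, 1], [-3, 2]]

Q² = I (check: tr Q = 0 and det Q = -1), so Q¹³ = Q since 13 is odd.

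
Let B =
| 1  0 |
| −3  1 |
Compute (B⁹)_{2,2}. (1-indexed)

B = I + N where N = [[0, 0], [−3, 0]] is strictly lower-triangular, so N² = 0.
(I + N)⁹ = I + 9·N = [[1, 0], [−27, 1]].

1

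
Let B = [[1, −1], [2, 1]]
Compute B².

[[−1, −2], [4, −1]]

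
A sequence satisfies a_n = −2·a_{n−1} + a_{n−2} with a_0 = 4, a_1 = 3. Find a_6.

−94

With companion matrix B = [[−2, 1], [1, 0]], [a_n, a_{n−1}]ᵀ = B·[a_{n−1}, a_{n−2}]ᵀ, so [a_6, a_5]ᵀ = B⁵·[a_1, a_0]ᵀ.
B⁵ = [[−70, 29], [29, −12]], giving [a_6, a_5]ᵀ = [[−94], [39]].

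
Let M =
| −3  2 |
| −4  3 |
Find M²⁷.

[[−3, 2], [−4, 3]]

M² = I (check: tr M = 0 and det M = −1), so M²⁷ = M since 27 is odd.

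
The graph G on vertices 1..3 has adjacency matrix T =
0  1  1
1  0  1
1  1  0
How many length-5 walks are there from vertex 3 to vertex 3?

10

The number of length-5 walks from vertex 3 to vertex 3 is entry (3,3) of T⁵, where T is the adjacency matrix.
T² = [[2, 1, 1], [1, 2, 1], [1, 1, 2]]
T³ = [[2, 3, 3], [3, 2, 3], [3, 3, 2]]
T⁴ = [[6, 5, 5], [5, 6, 5], [5, 5, 6]]
T⁵ = [[10, 11, 11], [11, 10, 11], [11, 11, 10]]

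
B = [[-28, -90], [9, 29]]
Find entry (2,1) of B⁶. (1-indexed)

189

tr B = 1 and det B = -2, so the characteristic polynomial is λ² − (1)λ + (-2) with roots 2 and -1.
Eigenvectors give P = [[-3, -10], [1, 3]] with P⁻¹ = [[3, 10], [-1, -3]], and B = P·diag(2, -1)·P⁻¹.
Then B⁶ = P·diag(64, 1)·P⁻¹ = [[-192, -10], [64, 3]] · [[3, 10], [-1, -3]] = [[-566, -1890], [189, 631]].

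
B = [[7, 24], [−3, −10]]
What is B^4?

tr B = −3 and det B = 2, so the characteristic polynomial is λ² − (−3)λ + (2) with roots −1 and −2.
Eigenvectors give P = [[−3, −8], [1, 3]] with P⁻¹ = [[−3, −8], [1, 3]], and B = P·diag(−1, −2)·P⁻¹.
Then B^4 = P·diag(1, 16)·P⁻¹ = [[−3, −128], [1, 48]] · [[−3, −8], [1, 3]] = [[−119, −360], [45, 136]].

[[−119, −360], [45, 136]]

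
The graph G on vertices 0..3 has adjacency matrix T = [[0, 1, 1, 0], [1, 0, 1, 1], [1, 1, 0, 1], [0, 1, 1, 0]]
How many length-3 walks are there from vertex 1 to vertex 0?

5

The number of length-3 walks from vertex 1 to vertex 0 is entry (1,0) of T³, where T is the adjacency matrix.
T² = [[2, 1, 1, 2], [1, 3, 2, 1], [1, 2, 3, 1], [2, 1, 1, 2]]
T³ = [[2, 5, 5, 2], [5, 4, 5, 5], [5, 5, 4, 5], [2, 5, 5, 2]]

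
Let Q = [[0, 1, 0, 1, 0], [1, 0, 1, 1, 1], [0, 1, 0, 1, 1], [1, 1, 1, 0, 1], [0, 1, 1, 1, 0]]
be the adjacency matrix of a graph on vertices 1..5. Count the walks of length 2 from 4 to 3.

2

The number of length-2 walks from vertex 4 to vertex 3 is entry (4,3) of Q², where Q is the adjacency matrix.
Q² = [[2, 1, 2, 1, 2], [1, 4, 2, 3, 2], [2, 2, 3, 2, 2], [1, 3, 2, 4, 2], [2, 2, 2, 2, 3]]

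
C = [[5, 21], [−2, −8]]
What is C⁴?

[[−89, −315], [30, 106]]

tr C = −3 and det C = 2, so the characteristic polynomial is λ² − (−3)λ + (2) with roots −2 and −1.
Eigenvectors give P = [[3, 7], [−1, −2]] with P⁻¹ = [[−2, −7], [1, 3]], and C = P·diag(−2, −1)·P⁻¹.
Then C⁴ = P·diag(16, 1)·P⁻¹ = [[48, 7], [−16, −2]] · [[−2, −7], [1, 3]] = [[−89, −315], [30, 106]].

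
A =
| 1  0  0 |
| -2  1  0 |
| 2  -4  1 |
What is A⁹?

A = I + N where N = [[0, 0, 0], [-2, 0, 0], [2, -4, 0]] is strictly lower-triangular, so N³ = 0.
(I + N)⁹ = I + 9·N + 36·N² = [[1, 0, 0], [-18, 1, 0], [306, -36, 1]].

[[1, 0, 0], [-18, 1, 0], [306, -36, 1]]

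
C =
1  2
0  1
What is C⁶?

C = I + N where N = [[0, 2], [0, 0]] is strictly upper-triangular, so N² = 0.
(I + N)⁶ = I + 6·N = [[1, 12], [0, 1]].

[[1, 12], [0, 1]]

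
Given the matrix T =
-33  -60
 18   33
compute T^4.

[[81, 0], [0, 81]]

tr T = 0 and det T = -9, so the characteristic polynomial is λ² − (0)λ + (-9) with roots -3 and 3.
Eigenvectors give P = [[-2, -5], [1, 3]] with P⁻¹ = [[-3, -5], [1, 2]], and T = P·diag(-3, 3)·P⁻¹.
Then T^4 = P·diag(81, 81)·P⁻¹ = [[-162, -405], [81, 243]] · [[-3, -5], [1, 2]] = [[81, 0], [0, 81]].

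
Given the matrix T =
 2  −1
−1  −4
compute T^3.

T^2 = [[5, 2], [2, 17]]
T^3 = [[8, −13], [−13, −70]]

[[8, −13], [−13, −70]]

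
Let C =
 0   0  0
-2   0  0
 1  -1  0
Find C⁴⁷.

C is strictly triangular, hence nilpotent: C³ = 0, so C⁴⁷ = 0.

[[0, 0, 0], [0, 0, 0], [0, 0, 0]]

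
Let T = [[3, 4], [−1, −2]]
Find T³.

T² = [[5, 4], [−1, 0]]
T³ = [[11, 12], [−3, −4]]

[[11, 12], [−3, −4]]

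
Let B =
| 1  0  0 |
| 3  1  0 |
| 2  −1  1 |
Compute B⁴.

[[1, 0, 0], [12, 1, 0], [−10, −4, 1]]

B = I + N where N = [[0, 0, 0], [3, 0, 0], [2, −1, 0]] is strictly lower-triangular, so N³ = 0.
(I + N)⁴ = I + 4·N + 6·N² = [[1, 0, 0], [12, 1, 0], [−10, −4, 1]].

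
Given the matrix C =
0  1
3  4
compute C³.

[[12, 19], [57, 88]]

C² = [[3, 4], [12, 19]]
C³ = [[12, 19], [57, 88]]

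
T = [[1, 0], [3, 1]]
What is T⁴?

[[1, 0], [12, 1]]

T = I + N where N = [[0, 0], [3, 0]] is strictly lower-triangular, so N² = 0.
(I + N)⁴ = I + 4·N = [[1, 0], [12, 1]].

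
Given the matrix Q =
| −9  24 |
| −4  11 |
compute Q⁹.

tr Q = 2 and det Q = −3, so the characteristic polynomial is λ² − (2)λ + (−3) with roots 3 and −1.
Eigenvectors give P = [[−2, 3], [−1, 1]] with P⁻¹ = [[1, −3], [1, −2]], and Q = P·diag(3, −1)·P⁻¹.
Then Q⁹ = P·diag(19683, −1)·P⁻¹ = [[−39366, −3], [−19683, −1]] · [[1, −3], [1, −2]] = [[−39369, 118104], [−19684, 59051]].

[[−39369, 118104], [−19684, 59051]]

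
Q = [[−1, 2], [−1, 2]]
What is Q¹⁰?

[[−1, 2], [−1, 2]]

Q² = Q (a projection; rank 1, trace 1), so Q¹⁰ = Q.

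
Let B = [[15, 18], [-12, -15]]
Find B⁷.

tr B = 0 and det B = -9, so the characteristic polynomial is λ² − (0)λ + (-9) with roots 3 and -3.
Eigenvectors give P = [[-3, -1], [2, 1]] with P⁻¹ = [[-1, -1], [2, 3]], and B = P·diag(3, -3)·P⁻¹.
Then B⁷ = P·diag(2187, -2187)·P⁻¹ = [[-6561, 2187], [4374, -2187]] · [[-1, -1], [2, 3]] = [[10935, 13122], [-8748, -10935]].

[[10935, 13122], [-8748, -10935]]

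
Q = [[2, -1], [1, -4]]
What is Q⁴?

Q² = [[3, 2], [-2, 15]]
Q³ = [[8, -11], [11, -58]]
Q⁴ = [[5, 36], [-36, 221]]

[[5, 36], [-36, 221]]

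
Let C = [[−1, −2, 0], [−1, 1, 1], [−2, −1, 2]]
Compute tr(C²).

8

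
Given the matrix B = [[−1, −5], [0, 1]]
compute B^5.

B² = I (check: tr B = 0 and det B = −1), so B^5 = B since 5 is odd.

[[−1, −5], [0, 1]]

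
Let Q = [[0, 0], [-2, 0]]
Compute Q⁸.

[[0, 0], [0, 0]]

Q is strictly triangular, hence nilpotent: Q² = 0, so Q⁸ = 0.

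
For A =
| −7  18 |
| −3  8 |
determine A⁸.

[[−509, 1530], [−255, 766]]

tr A = 1 and det A = −2, so the characteristic polynomial is λ² − (1)λ + (−2) with roots −1 and 2.
Eigenvectors give P = [[3, 2], [1, 1]] with P⁻¹ = [[1, −2], [−1, 3]], and A = P·diag(−1, 2)·P⁻¹.
Then A⁸ = P·diag(1, 256)·P⁻¹ = [[3, 512], [1, 256]] · [[1, −2], [−1, 3]] = [[−509, 1530], [−255, 766]].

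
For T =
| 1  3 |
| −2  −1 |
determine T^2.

[[−5, 0], [0, −5]]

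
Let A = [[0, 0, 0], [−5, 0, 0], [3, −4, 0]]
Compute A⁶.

A is strictly triangular, hence nilpotent: A³ = 0, so A⁶ = 0.

[[0, 0, 0], [0, 0, 0], [0, 0, 0]]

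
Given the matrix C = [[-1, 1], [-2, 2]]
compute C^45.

[[-1, 1], [-2, 2]]

C² = C (a projection; rank 1, trace 1), so C^45 = C.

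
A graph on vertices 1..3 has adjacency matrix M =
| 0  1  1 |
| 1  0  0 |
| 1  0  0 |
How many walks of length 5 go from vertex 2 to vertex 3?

The number of length-5 walks from vertex 2 to vertex 3 is entry (2,3) of M⁵, where M is the adjacency matrix.
M² = [[2, 0, 0], [0, 1, 1], [0, 1, 1]]
M³ = [[0, 2, 2], [2, 0, 0], [2, 0, 0]]
M⁴ = [[4, 0, 0], [0, 2, 2], [0, 2, 2]]
M⁵ = [[0, 4, 4], [4, 0, 0], [4, 0, 0]]

0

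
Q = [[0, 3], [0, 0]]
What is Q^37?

Q is strictly triangular, hence nilpotent: Q^2 = 0, so Q^37 = 0.

[[0, 0], [0, 0]]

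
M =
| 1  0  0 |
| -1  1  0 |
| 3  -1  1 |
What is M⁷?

M = I + N where N = [[0, 0, 0], [-1, 0, 0], [3, -1, 0]] is strictly lower-triangular, so N³ = 0.
(I + N)⁷ = I + 7·N + 21·N² = [[1, 0, 0], [-7, 1, 0], [42, -7, 1]].

[[1, 0, 0], [-7, 1, 0], [42, -7, 1]]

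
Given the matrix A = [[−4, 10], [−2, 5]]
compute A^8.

[[−4, 10], [−2, 5]]

A² = A (a projection; rank 1, trace 1), so A^8 = A.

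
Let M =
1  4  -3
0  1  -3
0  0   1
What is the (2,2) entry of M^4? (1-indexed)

1

M = I + N where N = [[0, 4, -3], [0, 0, -3], [0, 0, 0]] is strictly upper-triangular, so N^3 = 0.
(I + N)^4 = I + 4·N + 6·N^2 = [[1, 16, -84], [0, 1, -12], [0, 0, 1]].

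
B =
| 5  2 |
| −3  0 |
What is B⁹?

[[58025, 38342], [−57513, −37830]]

tr B = 5 and det B = 6, so the characteristic polynomial is λ² − (5)λ + (6) with roots 2 and 3.
Eigenvectors give P = [[−2, −1], [3, 1]] with P⁻¹ = [[1, 1], [−3, −2]], and B = P·diag(2, 3)·P⁻¹.
Then B⁹ = P·diag(512, 19683)·P⁻¹ = [[−1024, −19683], [1536, 19683]] · [[1, 1], [−3, −2]] = [[58025, 38342], [−57513, −37830]].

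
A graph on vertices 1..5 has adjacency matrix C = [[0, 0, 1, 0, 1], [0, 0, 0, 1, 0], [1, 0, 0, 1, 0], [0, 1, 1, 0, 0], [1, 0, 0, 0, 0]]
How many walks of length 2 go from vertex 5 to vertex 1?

The number of length-2 walks from vertex 5 to vertex 1 is entry (5,1) of C², where C is the adjacency matrix.
C² = [[2, 0, 0, 1, 0], [0, 1, 1, 0, 0], [0, 1, 2, 0, 1], [1, 0, 0, 2, 0], [0, 0, 1, 0, 1]]

0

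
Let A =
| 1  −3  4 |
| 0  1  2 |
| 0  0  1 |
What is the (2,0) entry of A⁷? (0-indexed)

0

A = I + N where N = [[0, −3, 4], [0, 0, 2], [0, 0, 0]] is strictly upper-triangular, so N³ = 0.
(I + N)⁷ = I + 7·N + 21·N² = [[1, −21, −98], [0, 1, 14], [0, 0, 1]].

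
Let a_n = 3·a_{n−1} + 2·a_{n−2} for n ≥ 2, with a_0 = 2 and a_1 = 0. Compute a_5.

156

With companion matrix A = [[3, 2], [1, 0]], [a_n, a_{n−1}]ᵀ = A·[a_{n−1}, a_{n−2}]ᵀ, so [a_5, a_4]ᵀ = A⁴·[a_1, a_0]ᵀ.
A⁴ = [[139, 78], [39, 22]], giving [a_5, a_4]ᵀ = [[156], [44]].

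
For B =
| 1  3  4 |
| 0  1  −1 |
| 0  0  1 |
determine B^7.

[[1, 21, −35], [0, 1, −7], [0, 0, 1]]

B = I + N where N = [[0, 3, 4], [0, 0, −1], [0, 0, 0]] is strictly upper-triangular, so N^3 = 0.
(I + N)^7 = I + 7·N + 21·N^2 = [[1, 21, −35], [0, 1, −7], [0, 0, 1]].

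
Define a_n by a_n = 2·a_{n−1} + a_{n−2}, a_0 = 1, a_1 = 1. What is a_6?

99

With companion matrix B = [[2, 1], [1, 0]], [a_n, a_{n−1}]ᵀ = B·[a_{n−1}, a_{n−2}]ᵀ, so [a_6, a_5]ᵀ = B^5·[a_1, a_0]ᵀ.
B^5 = [[70, 29], [29, 12]], giving [a_6, a_5]ᵀ = [[99], [41]].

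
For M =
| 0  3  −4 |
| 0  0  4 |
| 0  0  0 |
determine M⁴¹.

[[0, 0, 0], [0, 0, 0], [0, 0, 0]]

M is strictly triangular, hence nilpotent: M³ = 0, so M⁴¹ = 0.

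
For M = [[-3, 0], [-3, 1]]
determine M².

[[9, 0], [6, 1]]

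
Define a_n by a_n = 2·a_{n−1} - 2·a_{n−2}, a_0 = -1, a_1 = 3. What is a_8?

With companion matrix C = [[2, -2], [1, 0]], [a_n, a_{n−1}]ᵀ = C·[a_{n−1}, a_{n−2}]ᵀ, so [a_8, a_7]ᵀ = C⁷·[a_1, a_0]ᵀ.
C⁷ = [[0, 16], [-8, 16]], giving [a_8, a_7]ᵀ = [[-16], [-40]].

-16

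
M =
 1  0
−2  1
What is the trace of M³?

2

M = I + N where N = [[0, 0], [−2, 0]] is strictly lower-triangular, so N² = 0.
(I + N)³ = I + 3·N = [[1, 0], [−6, 1]].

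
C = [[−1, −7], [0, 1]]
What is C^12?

C² = I (check: tr C = 0 and det C = −1), so C^12 = I since 12 is even.

[[1, 0], [0, 1]]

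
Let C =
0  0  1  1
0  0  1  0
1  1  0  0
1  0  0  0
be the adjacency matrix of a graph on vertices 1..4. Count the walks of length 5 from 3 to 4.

The number of length-5 walks from vertex 3 to vertex 4 is entry (3,4) of C⁵, where C is the adjacency matrix.
C² = [[2, 1, 0, 0], [1, 1, 0, 0], [0, 0, 2, 1], [0, 0, 1, 1]]
C³ = [[0, 0, 3, 2], [0, 0, 2, 1], [3, 2, 0, 0], [2, 1, 0, 0]]
C⁴ = [[5, 3, 0, 0], [3, 2, 0, 0], [0, 0, 5, 3], [0, 0, 3, 2]]
C⁵ = [[0, 0, 8, 5], [0, 0, 5, 3], [8, 5, 0, 0], [5, 3, 0, 0]]

0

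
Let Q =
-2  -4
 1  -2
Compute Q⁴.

[[-64, 0], [0, -64]]

Q² = [[0, 16], [-4, 0]]
Q³ = [[16, -32], [8, 16]]
Q⁴ = [[-64, 0], [0, -64]]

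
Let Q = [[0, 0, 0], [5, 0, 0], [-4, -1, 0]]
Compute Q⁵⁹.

[[0, 0, 0], [0, 0, 0], [0, 0, 0]]

Q is strictly triangular, hence nilpotent: Q³ = 0, so Q⁵⁹ = 0.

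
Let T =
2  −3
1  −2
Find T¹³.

T² = I (check: tr T = 0 and det T = −1), so T¹³ = T since 13 is odd.

[[2, −3], [1, −2]]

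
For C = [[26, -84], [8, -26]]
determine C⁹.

tr C = 0 and det C = -4, so the characteristic polynomial is λ² − (0)λ + (-4) with roots 2 and -2.
Eigenvectors give P = [[7, 3], [2, 1]] with P⁻¹ = [[1, -3], [-2, 7]], and C = P·diag(2, -2)·P⁻¹.
Then C⁹ = P·diag(512, -512)·P⁻¹ = [[3584, -1536], [1024, -512]] · [[1, -3], [-2, 7]] = [[6656, -21504], [2048, -6656]].

[[6656, -21504], [2048, -6656]]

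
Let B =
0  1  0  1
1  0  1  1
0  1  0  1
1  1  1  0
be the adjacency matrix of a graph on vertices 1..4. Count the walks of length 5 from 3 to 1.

The number of length-5 walks from vertex 3 to vertex 1 is entry (3,1) of B⁵, where B is the adjacency matrix.
B² = [[2, 1, 2, 1], [1, 3, 1, 2], [2, 1, 2, 1], [1, 2, 1, 3]]
B³ = [[2, 5, 2, 5], [5, 4, 5, 5], [2, 5, 2, 5], [5, 5, 5, 4]]
B⁴ = [[10, 9, 10, 9], [9, 15, 9, 14], [10, 9, 10, 9], [9, 14, 9, 15]]
B⁵ = [[18, 29, 18, 29], [29, 32, 29, 33], [18, 29, 18, 29], [29, 33, 29, 32]]

18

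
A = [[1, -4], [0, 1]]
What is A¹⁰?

[[1, -40], [0, 1]]

A = I + N where N = [[0, -4], [0, 0]] is strictly upper-triangular, so N² = 0.
(I + N)¹⁰ = I + 10·N = [[1, -40], [0, 1]].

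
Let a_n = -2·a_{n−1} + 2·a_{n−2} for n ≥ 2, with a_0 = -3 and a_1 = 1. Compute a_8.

With companion matrix A = [[-2, 2], [1, 0]], [a_n, a_{n−1}]ᵀ = A·[a_{n−1}, a_{n−2}]ᵀ, so [a_8, a_7]ᵀ = A^7·[a_1, a_0]ᵀ.
A^7 = [[-896, 656], [328, -240]], giving [a_8, a_7]ᵀ = [[-2864], [1048]].

-2864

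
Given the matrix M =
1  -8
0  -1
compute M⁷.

[[1, -8], [0, -1]]

M² = I (check: tr M = 0 and det M = -1), so M⁷ = M since 7 is odd.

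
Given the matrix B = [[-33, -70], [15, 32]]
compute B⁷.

[[-16077, -32410], [6945, 14018]]

tr B = -1 and det B = -6, so the characteristic polynomial is λ² − (-1)λ + (-6) with roots 2 and -3.
Eigenvectors give P = [[2, -7], [-1, 3]] with P⁻¹ = [[-3, -7], [-1, -2]], and B = P·diag(2, -3)·P⁻¹.
Then B⁷ = P·diag(128, -2187)·P⁻¹ = [[256, 15309], [-128, -6561]] · [[-3, -7], [-1, -2]] = [[-16077, -32410], [6945, 14018]].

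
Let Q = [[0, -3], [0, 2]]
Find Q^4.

Q^2 = [[0, -6], [0, 4]]
Q^3 = [[0, -12], [0, 8]]
Q^4 = [[0, -24], [0, 16]]

[[0, -24], [0, 16]]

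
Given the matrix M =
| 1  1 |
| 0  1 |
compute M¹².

[[1, 12], [0, 1]]

M = I + N where N = [[0, 1], [0, 0]] is strictly upper-triangular, so N² = 0.
(I + N)¹² = I + 12·N = [[1, 12], [0, 1]].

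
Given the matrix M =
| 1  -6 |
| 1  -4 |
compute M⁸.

tr M = -3 and det M = 2, so the characteristic polynomial is λ² − (-3)λ + (2) with roots -2 and -1.
Eigenvectors give P = [[-2, -3], [-1, -1]] with P⁻¹ = [[1, -3], [-1, 2]], and M = P·diag(-2, -1)·P⁻¹.
Then M⁸ = P·diag(256, 1)·P⁻¹ = [[-512, -3], [-256, -1]] · [[1, -3], [-1, 2]] = [[-509, 1530], [-255, 766]].

[[-509, 1530], [-255, 766]]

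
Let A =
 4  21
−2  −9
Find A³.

[[106, 399], [−38, −141]]

tr A = −5 and det A = 6, so the characteristic polynomial is λ² − (−5)λ + (6) with roots −3 and −2.
Eigenvectors give P = [[−3, 7], [1, −2]] with P⁻¹ = [[2, 7], [1, 3]], and A = P·diag(−3, −2)·P⁻¹.
Then A³ = P·diag(−27, −8)·P⁻¹ = [[81, −56], [−27, 16]] · [[2, 7], [1, 3]] = [[106, 399], [−38, −141]].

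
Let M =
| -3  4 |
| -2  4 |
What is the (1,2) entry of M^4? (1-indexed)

M^2 = [[1, 4], [-2, 8]]
M^3 = [[-11, 20], [-10, 24]]
M^4 = [[-7, 36], [-18, 56]]

36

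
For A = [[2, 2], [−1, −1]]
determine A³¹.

A² = A (a projection; rank 1, trace 1), so A³¹ = A.

[[2, 2], [−1, −1]]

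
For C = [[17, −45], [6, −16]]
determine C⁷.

[[773, −1935], [258, −646]]

tr C = 1 and det C = −2, so the characteristic polynomial is λ² − (1)λ + (−2) with roots −1 and 2.
Eigenvectors give P = [[−5, 3], [−2, 1]] with P⁻¹ = [[1, −3], [2, −5]], and C = P·diag(−1, 2)·P⁻¹.
Then C⁷ = P·diag(−1, 128)·P⁻¹ = [[5, 384], [2, 128]] · [[1, −3], [2, −5]] = [[773, −1935], [258, −646]].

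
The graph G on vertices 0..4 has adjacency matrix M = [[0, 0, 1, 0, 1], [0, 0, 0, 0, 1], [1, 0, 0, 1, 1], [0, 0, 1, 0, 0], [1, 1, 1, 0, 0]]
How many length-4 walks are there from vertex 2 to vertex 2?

The number of length-4 walks from vertex 2 to vertex 2 is entry (2,2) of M^4, where M is the adjacency matrix.
M^2 = [[2, 1, 1, 1, 1], [1, 1, 1, 0, 0], [1, 1, 3, 0, 1], [1, 0, 0, 1, 1], [1, 0, 1, 1, 3]]
M^3 = [[2, 1, 4, 1, 4], [1, 0, 1, 1, 3], [4, 1, 2, 3, 5], [1, 1, 3, 0, 1], [4, 3, 5, 1, 2]]
M^4 = [[8, 4, 7, 4, 7], [4, 3, 5, 1, 2], [7, 5, 12, 2, 7], [4, 1, 2, 3, 5], [7, 2, 7, 5, 12]]

12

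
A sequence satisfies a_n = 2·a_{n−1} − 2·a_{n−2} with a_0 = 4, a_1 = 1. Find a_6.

24

With companion matrix T = [[2, −2], [1, 0]], [a_n, a_{n−1}]ᵀ = T·[a_{n−1}, a_{n−2}]ᵀ, so [a_6, a_5]ᵀ = T⁵·[a_1, a_0]ᵀ.
T⁵ = [[−8, 8], [−4, 0]], giving [a_6, a_5]ᵀ = [[24], [−4]].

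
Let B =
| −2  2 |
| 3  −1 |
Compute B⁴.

[[154, −102], [−153, 103]]

B² = [[10, −6], [−9, 7]]
B³ = [[−38, 26], [39, −25]]
B⁴ = [[154, −102], [−153, 103]]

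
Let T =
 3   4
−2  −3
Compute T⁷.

[[3, 4], [−2, −3]]

T² = I (check: tr T = 0 and det T = −1), so T⁷ = T since 7 is odd.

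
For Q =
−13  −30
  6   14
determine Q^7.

tr Q = 1 and det Q = −2, so the characteristic polynomial is λ² − (1)λ + (−2) with roots −1 and 2.
Eigenvectors give P = [[5, −2], [−2, 1]] with P⁻¹ = [[1, 2], [2, 5]], and Q = P·diag(−1, 2)·P⁻¹.
Then Q^7 = P·diag(−1, 128)·P⁻¹ = [[−5, −256], [2, 128]] · [[1, 2], [2, 5]] = [[−517, −1290], [258, 644]].

[[−517, −1290], [258, 644]]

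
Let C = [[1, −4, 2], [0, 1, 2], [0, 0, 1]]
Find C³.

[[1, −12, −18], [0, 1, 6], [0, 0, 1]]

C = I + N where N = [[0, −4, 2], [0, 0, 2], [0, 0, 0]] is strictly upper-triangular, so N³ = 0.
(I + N)³ = I + 3·N + 3·N² = [[1, −12, −18], [0, 1, 6], [0, 0, 1]].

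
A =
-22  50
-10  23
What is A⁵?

tr A = 1 and det A = -6, so the characteristic polynomial is λ² − (1)λ + (-6) with roots 3 and -2.
Eigenvectors give P = [[2, 5], [1, 2]] with P⁻¹ = [[-2, 5], [1, -2]], and A = P·diag(3, -2)·P⁻¹.
Then A⁵ = P·diag(243, -32)·P⁻¹ = [[486, -160], [243, -64]] · [[-2, 5], [1, -2]] = [[-1132, 2750], [-550, 1343]].

[[-1132, 2750], [-550, 1343]]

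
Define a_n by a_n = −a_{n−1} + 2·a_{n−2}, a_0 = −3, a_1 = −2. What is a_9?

168

With companion matrix M = [[−1, 2], [1, 0]], [a_n, a_{n−1}]ᵀ = M·[a_{n−1}, a_{n−2}]ᵀ, so [a_9, a_8]ᵀ = M^8·[a_1, a_0]ᵀ.
M^8 = [[171, −170], [−85, 86]], giving [a_9, a_8]ᵀ = [[168], [−88]].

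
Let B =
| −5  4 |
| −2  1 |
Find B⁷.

[[−4373, 4372], [−2186, 2185]]

tr B = −4 and det B = 3, so the characteristic polynomial is λ² − (−4)λ + (3) with roots −1 and −3.
Eigenvectors give P = [[−1, −2], [−1, −1]] with P⁻¹ = [[1, −2], [−1, 1]], and B = P·diag(−1, −3)·P⁻¹.
Then B⁷ = P·diag(−1, −2187)·P⁻¹ = [[1, 4374], [1, 2187]] · [[1, −2], [−1, 1]] = [[−4373, 4372], [−2186, 2185]].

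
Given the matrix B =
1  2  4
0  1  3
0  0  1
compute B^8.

[[1, 16, 200], [0, 1, 24], [0, 0, 1]]

B = I + N where N = [[0, 2, 4], [0, 0, 3], [0, 0, 0]] is strictly upper-triangular, so N^3 = 0.
(I + N)^8 = I + 8·N + 28·N^2 = [[1, 16, 200], [0, 1, 24], [0, 0, 1]].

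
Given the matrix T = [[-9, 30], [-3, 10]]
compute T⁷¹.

T² = T (a projection; rank 1, trace 1), so T⁷¹ = T.

[[-9, 30], [-3, 10]]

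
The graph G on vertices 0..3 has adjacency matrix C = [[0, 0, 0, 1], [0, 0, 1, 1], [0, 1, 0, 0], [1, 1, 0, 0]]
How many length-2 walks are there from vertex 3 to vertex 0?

The number of length-2 walks from vertex 3 to vertex 0 is entry (3,0) of C², where C is the adjacency matrix.
C² = [[1, 1, 0, 0], [1, 2, 0, 0], [0, 0, 1, 1], [0, 0, 1, 2]]

0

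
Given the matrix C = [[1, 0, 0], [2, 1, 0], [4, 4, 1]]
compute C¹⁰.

C = I + N where N = [[0, 0, 0], [2, 0, 0], [4, 4, 0]] is strictly lower-triangular, so N³ = 0.
(I + N)¹⁰ = I + 10·N + 45·N² = [[1, 0, 0], [20, 1, 0], [400, 40, 1]].

[[1, 0, 0], [20, 1, 0], [400, 40, 1]]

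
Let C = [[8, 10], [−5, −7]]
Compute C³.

tr C = 1 and det C = −6, so the characteristic polynomial is λ² − (1)λ + (−6) with roots 3 and −2.
Eigenvectors give P = [[2, 1], [−1, −1]] with P⁻¹ = [[1, 1], [−1, −2]], and C = P·diag(3, −2)·P⁻¹.
Then C³ = P·diag(27, −8)·P⁻¹ = [[54, −8], [−27, 8]] · [[1, 1], [−1, −2]] = [[62, 70], [−35, −43]].

[[62, 70], [−35, −43]]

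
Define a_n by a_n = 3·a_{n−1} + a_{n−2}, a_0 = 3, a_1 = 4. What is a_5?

With companion matrix A = [[3, 1], [1, 0]], [a_n, a_{n−1}]ᵀ = A·[a_{n−1}, a_{n−2}]ᵀ, so [a_5, a_4]ᵀ = A⁴·[a_1, a_0]ᵀ.
A⁴ = [[109, 33], [33, 10]], giving [a_5, a_4]ᵀ = [[535], [162]].

535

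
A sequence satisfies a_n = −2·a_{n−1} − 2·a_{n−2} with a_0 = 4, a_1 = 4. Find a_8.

64

With companion matrix C = [[−2, −2], [1, 0]], [a_n, a_{n−1}]ᵀ = C·[a_{n−1}, a_{n−2}]ᵀ, so [a_8, a_7]ᵀ = C⁷·[a_1, a_0]ᵀ.
C⁷ = [[0, 16], [−8, −16]], giving [a_8, a_7]ᵀ = [[64], [−96]].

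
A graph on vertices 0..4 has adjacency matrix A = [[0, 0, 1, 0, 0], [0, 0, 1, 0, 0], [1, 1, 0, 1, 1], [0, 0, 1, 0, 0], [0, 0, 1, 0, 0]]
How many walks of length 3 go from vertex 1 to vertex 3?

0

The number of length-3 walks from vertex 1 to vertex 3 is entry (1,3) of A³, where A is the adjacency matrix.
A² = [[1, 1, 0, 1, 1], [1, 1, 0, 1, 1], [0, 0, 4, 0, 0], [1, 1, 0, 1, 1], [1, 1, 0, 1, 1]]
A³ = [[0, 0, 4, 0, 0], [0, 0, 4, 0, 0], [4, 4, 0, 4, 4], [0, 0, 4, 0, 0], [0, 0, 4, 0, 0]]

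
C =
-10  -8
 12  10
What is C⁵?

[[-160, -128], [192, 160]]

tr C = 0 and det C = -4, so the characteristic polynomial is λ² − (0)λ + (-4) with roots 2 and -2.
Eigenvectors give P = [[-2, -1], [3, 1]] with P⁻¹ = [[1, 1], [-3, -2]], and C = P·diag(2, -2)·P⁻¹.
Then C⁵ = P·diag(32, -32)·P⁻¹ = [[-64, 32], [96, -32]] · [[1, 1], [-3, -2]] = [[-160, -128], [192, 160]].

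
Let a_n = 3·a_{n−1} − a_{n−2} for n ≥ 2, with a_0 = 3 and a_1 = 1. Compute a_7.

−55

With companion matrix T = [[3, −1], [1, 0]], [a_n, a_{n−1}]ᵀ = T·[a_{n−1}, a_{n−2}]ᵀ, so [a_7, a_6]ᵀ = T^6·[a_1, a_0]ᵀ.
T^6 = [[377, −144], [144, −55]], giving [a_7, a_6]ᵀ = [[−55], [−21]].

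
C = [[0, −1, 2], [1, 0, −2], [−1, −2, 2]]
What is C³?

C² = [[−3, −4, 6], [2, 3, −2], [−4, −3, 6]]
C³ = [[−10, −9, 14], [5, 2, −6], [−9, −8, 10]]

[[−10, −9, 14], [5, 2, −6], [−9, −8, 10]]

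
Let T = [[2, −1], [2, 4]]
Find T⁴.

T² = [[2, −6], [12, 14]]
T³ = [[−8, −26], [52, 44]]
T⁴ = [[−68, −96], [192, 124]]

[[−68, −96], [192, 124]]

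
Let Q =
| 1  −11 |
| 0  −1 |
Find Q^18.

[[1, 0], [0, 1]]

Q² = I (check: tr Q = 0 and det Q = −1), so Q^18 = I since 18 is even.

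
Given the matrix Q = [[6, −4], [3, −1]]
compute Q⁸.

[[25476, −25220], [18915, −18659]]

tr Q = 5 and det Q = 6, so the characteristic polynomial is λ² − (5)λ + (6) with roots 3 and 2.
Eigenvectors give P = [[4, 1], [3, 1]] with P⁻¹ = [[1, −1], [−3, 4]], and Q = P·diag(3, 2)·P⁻¹.
Then Q⁸ = P·diag(6561, 256)·P⁻¹ = [[26244, 256], [19683, 256]] · [[1, −1], [−3, 4]] = [[25476, −25220], [18915, −18659]].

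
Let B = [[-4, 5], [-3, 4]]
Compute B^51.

B² = I (check: tr B = 0 and det B = -1), so B^51 = B since 51 is odd.

[[-4, 5], [-3, 4]]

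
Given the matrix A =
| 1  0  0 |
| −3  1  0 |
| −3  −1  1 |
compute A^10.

[[1, 0, 0], [−30, 1, 0], [105, −10, 1]]

A = I + N where N = [[0, 0, 0], [−3, 0, 0], [−3, −1, 0]] is strictly lower-triangular, so N^3 = 0.
(I + N)^10 = I + 10·N + 45·N^2 = [[1, 0, 0], [−30, 1, 0], [105, −10, 1]].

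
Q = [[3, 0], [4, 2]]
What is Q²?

[[9, 0], [20, 4]]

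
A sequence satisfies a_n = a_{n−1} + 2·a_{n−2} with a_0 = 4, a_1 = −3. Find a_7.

With companion matrix A = [[1, 2], [1, 0]], [a_n, a_{n−1}]ᵀ = A·[a_{n−1}, a_{n−2}]ᵀ, so [a_7, a_6]ᵀ = A^6·[a_1, a_0]ᵀ.
A^6 = [[43, 42], [21, 22]], giving [a_7, a_6]ᵀ = [[39], [25]].

39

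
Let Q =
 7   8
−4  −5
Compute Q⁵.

[[487, 488], [−244, −245]]

tr Q = 2 and det Q = −3, so the characteristic polynomial is λ² − (2)λ + (−3) with roots −1 and 3.
Eigenvectors give P = [[−1, 2], [1, −1]] with P⁻¹ = [[1, 2], [1, 1]], and Q = P·diag(−1, 3)·P⁻¹.
Then Q⁵ = P·diag(−1, 243)·P⁻¹ = [[1, 486], [−1, −243]] · [[1, 2], [1, 1]] = [[487, 488], [−244, −245]].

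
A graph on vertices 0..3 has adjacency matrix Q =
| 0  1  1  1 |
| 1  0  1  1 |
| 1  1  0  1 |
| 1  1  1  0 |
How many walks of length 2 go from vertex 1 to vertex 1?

3

The number of length-2 walks from vertex 1 to vertex 1 is entry (1,1) of Q², where Q is the adjacency matrix.
Q² = [[3, 2, 2, 2], [2, 3, 2, 2], [2, 2, 3, 2], [2, 2, 2, 3]]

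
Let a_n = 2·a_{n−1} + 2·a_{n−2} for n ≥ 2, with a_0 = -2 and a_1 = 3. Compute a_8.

1376

With companion matrix B = [[2, 2], [1, 0]], [a_n, a_{n−1}]ᵀ = B·[a_{n−1}, a_{n−2}]ᵀ, so [a_8, a_7]ᵀ = B^7·[a_1, a_0]ᵀ.
B^7 = [[896, 656], [328, 240]], giving [a_8, a_7]ᵀ = [[1376], [504]].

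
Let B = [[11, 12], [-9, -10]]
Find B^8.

[[1021, 1020], [-765, -764]]

tr B = 1 and det B = -2, so the characteristic polynomial is λ² − (1)λ + (-2) with roots -1 and 2.
Eigenvectors give P = [[-1, 4], [1, -3]] with P⁻¹ = [[3, 4], [1, 1]], and B = P·diag(-1, 2)·P⁻¹.
Then B^8 = P·diag(1, 256)·P⁻¹ = [[-1, 1024], [1, -768]] · [[3, 4], [1, 1]] = [[1021, 1020], [-765, -764]].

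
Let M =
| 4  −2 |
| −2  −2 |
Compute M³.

[[88, −32], [−32, −8]]

M² = [[20, −4], [−4, 8]]
M³ = [[88, −32], [−32, −8]]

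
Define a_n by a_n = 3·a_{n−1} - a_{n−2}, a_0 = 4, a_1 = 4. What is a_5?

With companion matrix A = [[3, -1], [1, 0]], [a_n, a_{n−1}]ᵀ = A·[a_{n−1}, a_{n−2}]ᵀ, so [a_5, a_4]ᵀ = A⁴·[a_1, a_0]ᵀ.
A⁴ = [[55, -21], [21, -8]], giving [a_5, a_4]ᵀ = [[136], [52]].

136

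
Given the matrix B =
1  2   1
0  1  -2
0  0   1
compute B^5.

[[1, 10, -35], [0, 1, -10], [0, 0, 1]]

B = I + N where N = [[0, 2, 1], [0, 0, -2], [0, 0, 0]] is strictly upper-triangular, so N^3 = 0.
(I + N)^5 = I + 5·N + 10·N^2 = [[1, 10, -35], [0, 1, -10], [0, 0, 1]].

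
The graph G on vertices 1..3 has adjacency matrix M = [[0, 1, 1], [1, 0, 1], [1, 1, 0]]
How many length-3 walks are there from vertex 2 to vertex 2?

2

The number of length-3 walks from vertex 2 to vertex 2 is entry (2,2) of M³, where M is the adjacency matrix.
M² = [[2, 1, 1], [1, 2, 1], [1, 1, 2]]
M³ = [[2, 3, 3], [3, 2, 3], [3, 3, 2]]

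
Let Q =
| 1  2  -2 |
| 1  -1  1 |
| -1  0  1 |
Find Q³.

[[7, 10, -12], [4, -5, 3], [-7, -2, 5]]

Q² = [[5, 0, -2], [-1, 3, -2], [-2, -2, 3]]
Q³ = [[7, 10, -12], [4, -5, 3], [-7, -2, 5]]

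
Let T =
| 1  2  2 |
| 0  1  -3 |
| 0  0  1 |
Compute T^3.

[[1, 6, -12], [0, 1, -9], [0, 0, 1]]

T = I + N where N = [[0, 2, 2], [0, 0, -3], [0, 0, 0]] is strictly upper-triangular, so N^3 = 0.
(I + N)^3 = I + 3·N + 3·N^2 = [[1, 6, -12], [0, 1, -9], [0, 0, 1]].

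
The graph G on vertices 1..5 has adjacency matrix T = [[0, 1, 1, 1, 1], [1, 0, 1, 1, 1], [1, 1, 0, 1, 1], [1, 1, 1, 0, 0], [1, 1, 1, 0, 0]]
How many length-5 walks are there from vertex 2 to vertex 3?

The number of length-5 walks from vertex 2 to vertex 3 is entry (2,3) of T^5, where T is the adjacency matrix.
T^2 = [[4, 3, 3, 2, 2], [3, 4, 3, 2, 2], [3, 3, 4, 2, 2], [2, 2, 2, 3, 3], [2, 2, 2, 3, 3]]
T^3 = [[10, 11, 11, 10, 10], [11, 10, 11, 10, 10], [11, 11, 10, 10, 10], [10, 10, 10, 6, 6], [10, 10, 10, 6, 6]]
T^4 = [[42, 41, 41, 32, 32], [41, 42, 41, 32, 32], [41, 41, 42, 32, 32], [32, 32, 32, 30, 30], [32, 32, 32, 30, 30]]
T^5 = [[146, 147, 147, 124, 124], [147, 146, 147, 124, 124], [147, 147, 146, 124, 124], [124, 124, 124, 96, 96], [124, 124, 124, 96, 96]]

147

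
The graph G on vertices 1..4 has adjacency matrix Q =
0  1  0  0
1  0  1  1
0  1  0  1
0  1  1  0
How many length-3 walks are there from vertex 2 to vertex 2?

2

The number of length-3 walks from vertex 2 to vertex 2 is entry (2,2) of Q³, where Q is the adjacency matrix.
Q² = [[1, 0, 1, 1], [0, 3, 1, 1], [1, 1, 2, 1], [1, 1, 1, 2]]
Q³ = [[0, 3, 1, 1], [3, 2, 4, 4], [1, 4, 2, 3], [1, 4, 3, 2]]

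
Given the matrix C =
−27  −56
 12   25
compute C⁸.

tr C = −2 and det C = −3, so the characteristic polynomial is λ² − (−2)λ + (−3) with roots 1 and −3.
Eigenvectors give P = [[−2, 7], [1, −3]] with P⁻¹ = [[3, 7], [1, 2]], and C = P·diag(1, −3)·P⁻¹.
Then C⁸ = P·diag(1, 6561)·P⁻¹ = [[−2, 45927], [1, −19683]] · [[3, 7], [1, 2]] = [[45921, 91840], [−19680, −39359]].

[[45921, 91840], [−19680, −39359]]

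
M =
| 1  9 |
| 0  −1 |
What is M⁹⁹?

[[1, 9], [0, −1]]

M² = I (check: tr M = 0 and det M = −1), so M⁹⁹ = M since 99 is odd.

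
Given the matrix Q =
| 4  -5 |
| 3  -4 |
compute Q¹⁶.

Q² = I (check: tr Q = 0 and det Q = -1), so Q¹⁶ = I since 16 is even.

[[1, 0], [0, 1]]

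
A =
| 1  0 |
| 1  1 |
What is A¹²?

A = I + N where N = [[0, 0], [1, 0]] is strictly lower-triangular, so N² = 0.
(I + N)¹² = I + 12·N = [[1, 0], [12, 1]].

[[1, 0], [12, 1]]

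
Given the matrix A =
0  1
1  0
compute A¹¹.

[[0, 1], [1, 0]]

A² = I (check: tr A = 0 and det A = −1), so A¹¹ = A since 11 is odd.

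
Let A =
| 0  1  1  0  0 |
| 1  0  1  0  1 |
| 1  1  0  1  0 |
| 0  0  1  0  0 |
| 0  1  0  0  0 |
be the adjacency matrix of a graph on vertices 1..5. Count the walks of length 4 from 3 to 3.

The number of length-4 walks from vertex 3 to vertex 3 is entry (3,3) of A^4, where A is the adjacency matrix.
A^2 = [[2, 1, 1, 1, 1], [1, 3, 1, 1, 0], [1, 1, 3, 0, 1], [1, 1, 0, 1, 0], [1, 0, 1, 0, 1]]
A^3 = [[2, 4, 4, 1, 1], [4, 2, 5, 1, 3], [4, 5, 2, 3, 1], [1, 1, 3, 0, 1], [1, 3, 1, 1, 0]]
A^4 = [[8, 7, 7, 4, 4], [7, 12, 7, 5, 2], [7, 7, 12, 2, 5], [4, 5, 2, 3, 1], [4, 2, 5, 1, 3]]

12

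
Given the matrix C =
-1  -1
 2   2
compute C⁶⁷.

C² = C (a projection; rank 1, trace 1), so C⁶⁷ = C.

[[-1, -1], [2, 2]]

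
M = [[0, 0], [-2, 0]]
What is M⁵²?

M is strictly triangular, hence nilpotent: M² = 0, so M⁵² = 0.

[[0, 0], [0, 0]]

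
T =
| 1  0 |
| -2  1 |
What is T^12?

T = I + N where N = [[0, 0], [-2, 0]] is strictly lower-triangular, so N^2 = 0.
(I + N)^12 = I + 12·N = [[1, 0], [-24, 1]].

[[1, 0], [-24, 1]]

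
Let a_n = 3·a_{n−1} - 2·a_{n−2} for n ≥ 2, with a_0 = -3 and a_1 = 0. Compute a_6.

186

With companion matrix M = [[3, -2], [1, 0]], [a_n, a_{n−1}]ᵀ = M·[a_{n−1}, a_{n−2}]ᵀ, so [a_6, a_5]ᵀ = M⁵·[a_1, a_0]ᵀ.
M⁵ = [[63, -62], [31, -30]], giving [a_6, a_5]ᵀ = [[186], [90]].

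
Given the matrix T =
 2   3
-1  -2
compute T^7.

[[2, 3], [-1, -2]]

T² = I (check: tr T = 0 and det T = -1), so T^7 = T since 7 is odd.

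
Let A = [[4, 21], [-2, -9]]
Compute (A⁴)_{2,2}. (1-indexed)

tr A = -5 and det A = 6, so the characteristic polynomial is λ² − (-5)λ + (6) with roots -3 and -2.
Eigenvectors give P = [[-3, 7], [1, -2]] with P⁻¹ = [[2, 7], [1, 3]], and A = P·diag(-3, -2)·P⁻¹.
Then A⁴ = P·diag(81, 16)·P⁻¹ = [[-243, 112], [81, -32]] · [[2, 7], [1, 3]] = [[-374, -1365], [130, 471]].

471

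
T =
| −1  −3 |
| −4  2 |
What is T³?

T² = [[13, −3], [−4, 16]]
T³ = [[−1, −45], [−60, 44]]

[[−1, −45], [−60, 44]]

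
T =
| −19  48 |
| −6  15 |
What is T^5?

tr T = −4 and det T = 3, so the characteristic polynomial is λ² − (−4)λ + (3) with roots −1 and −3.
Eigenvectors give P = [[−8, 3], [−3, 1]] with P⁻¹ = [[1, −3], [3, −8]], and T = P·diag(−1, −3)·P⁻¹.
Then T^5 = P·diag(−1, −243)·P⁻¹ = [[8, −729], [3, −243]] · [[1, −3], [3, −8]] = [[−2179, 5808], [−726, 1935]].

[[−2179, 5808], [−726, 1935]]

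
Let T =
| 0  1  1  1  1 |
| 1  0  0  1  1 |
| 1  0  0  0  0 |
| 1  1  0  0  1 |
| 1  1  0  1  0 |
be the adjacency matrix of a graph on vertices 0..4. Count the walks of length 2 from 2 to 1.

1

The number of length-2 walks from vertex 2 to vertex 1 is entry (2,1) of T², where T is the adjacency matrix.
T² = [[4, 2, 0, 2, 2], [2, 3, 1, 2, 2], [0, 1, 1, 1, 1], [2, 2, 1, 3, 2], [2, 2, 1, 2, 3]]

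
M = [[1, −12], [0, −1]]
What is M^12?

M² = I (check: tr M = 0 and det M = −1), so M^12 = I since 12 is even.

[[1, 0], [0, 1]]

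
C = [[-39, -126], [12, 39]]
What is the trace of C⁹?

0

tr C = 0 and det C = -9, so the characteristic polynomial is λ² − (0)λ + (-9) with roots -3 and 3.
Eigenvectors give P = [[-7, 3], [2, -1]] with P⁻¹ = [[-1, -3], [-2, -7]], and C = P·diag(-3, 3)·P⁻¹.
Then C⁹ = P·diag(-19683, 19683)·P⁻¹ = [[137781, 59049], [-39366, -19683]] · [[-1, -3], [-2, -7]] = [[-255879, -826686], [78732, 255879]].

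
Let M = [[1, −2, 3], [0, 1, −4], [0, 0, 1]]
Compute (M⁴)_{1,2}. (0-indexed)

M = I + N where N = [[0, −2, 3], [0, 0, −4], [0, 0, 0]] is strictly upper-triangular, so N³ = 0.
(I + N)⁴ = I + 4·N + 6·N² = [[1, −8, 60], [0, 1, −16], [0, 0, 1]].

−16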